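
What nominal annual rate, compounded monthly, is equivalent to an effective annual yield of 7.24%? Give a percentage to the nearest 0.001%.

(1 + r/12)^12 − 1 = 0.0724, so 1 + r/12 = 1.0724^(1/12).
r/12 = 0.005842, so r = 0.070103 = 7.010%.

7.010%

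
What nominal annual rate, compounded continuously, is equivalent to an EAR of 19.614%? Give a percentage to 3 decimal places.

Continuous: nominal r satisfies e^r − 1 = 0.19614.
r = ln(1 + 0.19614) = ln(1.19614) = 0.179100 = 17.910%.

17.910%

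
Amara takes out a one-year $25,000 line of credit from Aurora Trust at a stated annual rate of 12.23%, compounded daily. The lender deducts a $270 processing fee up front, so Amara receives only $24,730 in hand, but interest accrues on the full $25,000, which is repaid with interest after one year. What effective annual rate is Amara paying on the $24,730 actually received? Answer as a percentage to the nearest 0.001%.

14.241%

Amount owed after one year: 25,000 × (1 + 0.1223/365)^365 = 25,000 × 1.130070 = $28,251.75.
Effective rate on net proceeds: 28,251.75 / 24,730 − 1 = 0.142408 = 14.241%.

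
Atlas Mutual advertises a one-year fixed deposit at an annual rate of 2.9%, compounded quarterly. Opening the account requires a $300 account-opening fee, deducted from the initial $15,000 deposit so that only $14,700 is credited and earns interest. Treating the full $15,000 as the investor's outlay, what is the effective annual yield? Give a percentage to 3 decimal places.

0.873%

Value after one year: 14,700 × (1 + 0.029/4)^4 = 14,700 × 1.029317 = $15,130.96.
Effective yield on the $15,000 outlay: 15,130.96 / 15,000 − 1 = 0.008731 = 0.873%.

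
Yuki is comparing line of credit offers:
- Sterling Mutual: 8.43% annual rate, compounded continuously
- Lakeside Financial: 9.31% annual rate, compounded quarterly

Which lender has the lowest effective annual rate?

Sterling Mutual

Sterling Mutual: e^0.0843 − 1 = 8.796%
Lakeside Financial: (1 + 0.0931/4)^4 − 1 = 9.640%
The lowest effective annual rate is Sterling Mutual at 8.796%.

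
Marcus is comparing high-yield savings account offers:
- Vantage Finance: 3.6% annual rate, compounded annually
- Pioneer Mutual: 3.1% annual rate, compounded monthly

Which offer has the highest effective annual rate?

Vantage Finance: compounded annually, EAR = 3.600%
Pioneer Mutual: (1 + 0.031/12)^12 − 1 = 3.144%
The highest effective annual rate is Vantage Finance at 3.600%.

Vantage Finance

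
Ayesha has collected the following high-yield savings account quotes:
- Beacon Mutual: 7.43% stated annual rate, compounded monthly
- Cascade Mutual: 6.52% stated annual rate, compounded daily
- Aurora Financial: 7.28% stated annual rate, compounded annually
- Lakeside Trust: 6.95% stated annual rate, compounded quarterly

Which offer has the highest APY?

Beacon Mutual: (1 + 0.0743/12)^12 − 1 = 7.688%
Cascade Mutual: (1 + 0.0652/365)^365 − 1 = 6.737%
Aurora Financial: compounded annually, EAR = 7.280%
Lakeside Trust: (1 + 0.0695/4)^4 − 1 = 7.133%
The highest effective annual rate is Beacon Mutual at 7.688%.

Beacon Mutual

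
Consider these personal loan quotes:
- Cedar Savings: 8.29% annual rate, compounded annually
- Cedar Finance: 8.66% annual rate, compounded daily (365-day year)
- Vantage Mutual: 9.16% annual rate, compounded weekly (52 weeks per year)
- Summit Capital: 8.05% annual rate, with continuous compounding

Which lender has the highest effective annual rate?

Cedar Savings: compounded annually, EAR = 8.290%
Cedar Finance: (1 + 0.0866/365)^365 − 1 = 9.045%
Vantage Mutual: (1 + 0.0916/52)^52 − 1 = 9.584%
Summit Capital: e^0.0805 − 1 = 8.383%
The highest effective annual rate is Vantage Mutual at 9.584%.

Vantage Mutual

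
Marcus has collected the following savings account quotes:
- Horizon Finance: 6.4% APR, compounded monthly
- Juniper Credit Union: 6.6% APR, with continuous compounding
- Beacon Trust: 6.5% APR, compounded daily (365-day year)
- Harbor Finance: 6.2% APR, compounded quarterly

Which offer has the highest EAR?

Horizon Finance: (1 + 0.064/12)^12 − 1 = 6.591%
Juniper Credit Union: e^0.066 − 1 = 6.823%
Beacon Trust: (1 + 0.065/365)^365 − 1 = 6.715%
Harbor Finance: (1 + 0.062/4)^4 − 1 = 6.346%
The highest effective annual rate is Juniper Credit Union at 6.823%.

Juniper Credit Union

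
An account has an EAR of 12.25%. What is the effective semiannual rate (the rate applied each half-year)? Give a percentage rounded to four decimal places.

5.9481%

The per-half-year rate i satisfies (1 + i)^2 = 1 + 0.1225.
i = 1.1225^(1/2) − 1 = 0.0594810 = 5.9481%.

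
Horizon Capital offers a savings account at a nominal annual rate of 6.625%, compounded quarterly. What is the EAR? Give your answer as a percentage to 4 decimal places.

6.7914%

EAR = (1 + 0.06625/4)^4 − 1.
= 1.067914 − 1 = 6.7914%.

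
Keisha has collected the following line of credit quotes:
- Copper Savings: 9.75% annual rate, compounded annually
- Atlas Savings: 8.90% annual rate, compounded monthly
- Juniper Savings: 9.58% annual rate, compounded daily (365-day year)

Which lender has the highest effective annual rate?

Juniper Savings

Copper Savings: compounded annually, EAR = 9.750%
Atlas Savings: (1 + 0.0890/12)^12 − 1 = 9.272%
Juniper Savings: (1 + 0.0958/365)^365 − 1 = 10.053%
The highest effective annual rate is Juniper Savings at 10.053%.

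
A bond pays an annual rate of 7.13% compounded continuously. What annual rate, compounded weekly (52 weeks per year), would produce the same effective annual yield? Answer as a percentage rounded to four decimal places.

7.1349%

EAR under continuous compounding: e^0.0713 − 1 = 0.073903.
Solve (1 + r/52)^52 = 1.073903: r/52 = 1.073903^(1/52) − 1 = 0.001372, so r = 0.071349 = 7.1349%.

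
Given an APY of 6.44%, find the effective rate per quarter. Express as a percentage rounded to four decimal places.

1.5725%

The per-quarter rate i satisfies (1 + i)^4 = 1 + 0.0644.
i = 1.0644^(1/4) − 1 = 0.0157252 = 1.5725%.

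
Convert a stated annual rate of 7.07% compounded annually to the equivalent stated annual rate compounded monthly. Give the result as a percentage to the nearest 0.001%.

Compounded annually, EAR = nominal = 0.070700.
Solve (1 + r/12)^12 = 1.070700: r/12 = 1.070700^(1/12) − 1 = 0.005709, so r = 0.068507 = 6.851%.

6.851%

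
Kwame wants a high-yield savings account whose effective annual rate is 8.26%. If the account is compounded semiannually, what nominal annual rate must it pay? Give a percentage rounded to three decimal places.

8.096%

(1 + r/2)^2 − 1 = 0.0826, so 1 + r/2 = 1.0826^(1/2).
r/2 = 0.040481, so r = 0.080961 = 8.096%.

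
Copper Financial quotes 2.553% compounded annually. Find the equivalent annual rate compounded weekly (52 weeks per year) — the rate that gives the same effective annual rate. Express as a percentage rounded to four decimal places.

2.5216%

Compounded annually, EAR = nominal = 0.025530.
Solve (1 + r/52)^52 = 1.025530: r/52 = 1.025530^(1/52) − 1 = 0.000485, so r = 0.025216 = 2.5216%.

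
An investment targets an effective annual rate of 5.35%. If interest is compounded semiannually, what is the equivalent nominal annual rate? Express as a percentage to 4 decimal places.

(1 + r/2)^2 − 1 = 0.0535, so 1 + r/2 = 1.0535^(1/2).
r/2 = 0.026401, so r = 0.052803 = 5.2803%.

5.2803%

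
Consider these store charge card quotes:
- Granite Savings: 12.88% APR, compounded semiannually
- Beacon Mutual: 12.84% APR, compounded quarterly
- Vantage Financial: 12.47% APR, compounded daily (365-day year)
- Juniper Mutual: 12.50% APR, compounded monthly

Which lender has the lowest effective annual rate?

Granite Savings: (1 + 0.1288/2)^2 − 1 = 13.295%
Beacon Mutual: (1 + 0.1284/4)^4 − 1 = 13.472%
Vantage Financial: (1 + 0.1247/365)^365 − 1 = 13.278%
Juniper Mutual: (1 + 0.1250/12)^12 − 1 = 13.242%
The lowest effective annual rate is Juniper Mutual at 13.242%.

Juniper Mutual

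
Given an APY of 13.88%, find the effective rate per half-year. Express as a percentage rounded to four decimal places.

6.7146%

The per-half-year rate i satisfies (1 + i)^2 = 1 + 0.1388.
i = 1.1388^(1/2) − 1 = 0.0671457 = 6.7146%.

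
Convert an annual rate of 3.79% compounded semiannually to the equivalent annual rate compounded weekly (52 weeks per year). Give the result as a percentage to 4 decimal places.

EAR = (1 + 0.0379/2)^2 − 1 = 0.038259.
Solve (1 + r/52)^52 = 1.038259: r/52 = 1.038259^(1/52) − 1 = 0.000722, so r = 0.037559 = 3.7559%.

3.7559%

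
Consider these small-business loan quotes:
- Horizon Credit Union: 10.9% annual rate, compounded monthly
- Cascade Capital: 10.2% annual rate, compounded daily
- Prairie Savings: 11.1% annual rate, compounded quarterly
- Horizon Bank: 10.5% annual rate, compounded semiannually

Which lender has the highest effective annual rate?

Horizon Credit Union: (1 + 0.109/12)^12 − 1 = 11.461%
Cascade Capital: (1 + 0.102/365)^365 − 1 = 10.737%
Prairie Savings: (1 + 0.111/4)^4 − 1 = 11.571%
Horizon Bank: (1 + 0.105/2)^2 − 1 = 10.776%
The highest effective annual rate is Prairie Savings at 11.571%.

Prairie Savings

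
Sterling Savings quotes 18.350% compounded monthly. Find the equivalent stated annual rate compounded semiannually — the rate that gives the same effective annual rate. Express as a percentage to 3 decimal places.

19.066%

EAR = (1 + 0.18350/12)^12 − 1 = 0.199748.
Solve (1 + r/2)^2 = 1.199748: r/2 = 1.199748^(1/2) − 1 = 0.095330, so r = 0.190660 = 19.066%.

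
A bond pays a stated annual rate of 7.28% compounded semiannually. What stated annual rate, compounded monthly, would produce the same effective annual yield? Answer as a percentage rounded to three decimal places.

7.172%

EAR = (1 + 0.0728/2)^2 − 1 = 0.074125.
Solve (1 + r/12)^12 = 1.074125: r/12 = 1.074125^(1/12) − 1 = 0.005977, so r = 0.071720 = 7.172%.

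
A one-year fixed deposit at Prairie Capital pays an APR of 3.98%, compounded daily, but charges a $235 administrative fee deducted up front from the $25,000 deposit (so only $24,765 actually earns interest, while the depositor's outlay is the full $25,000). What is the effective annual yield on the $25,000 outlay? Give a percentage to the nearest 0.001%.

Value after one year: 24,765 × (1 + 0.0398/365)^365 = 24,765 × 1.040600 = $25,770.47.
Effective yield on the $25,000 outlay: 25,770.47 / 25,000 − 1 = 0.030819 = 3.082%.

3.082%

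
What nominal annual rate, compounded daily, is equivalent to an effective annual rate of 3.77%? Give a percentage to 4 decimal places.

3.7009%

(1 + r/365)^365 − 1 = 0.0377, so 1 + r/365 = 1.0377^(1/365).
r/365 = 0.000101, so r = 0.037009 = 3.7009%.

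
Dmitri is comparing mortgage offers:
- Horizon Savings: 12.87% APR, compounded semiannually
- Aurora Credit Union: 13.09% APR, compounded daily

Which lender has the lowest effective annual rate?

Horizon Savings: (1 + 0.1287/2)^2 − 1 = 13.284%
Aurora Credit Union: (1 + 0.1309/365)^365 − 1 = 13.983%
The lowest effective annual rate is Horizon Savings at 13.284%.

Horizon Savings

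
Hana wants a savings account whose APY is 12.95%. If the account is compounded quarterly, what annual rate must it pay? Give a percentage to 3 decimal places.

(1 + r/4)^4 − 1 = 0.1295, so 1 + r/4 = 1.1295^(1/4).
r/4 = 0.030912, so r = 0.123648 = 12.365%.

12.365%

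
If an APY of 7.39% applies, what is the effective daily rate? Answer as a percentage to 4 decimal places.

0.0195%

The per-day rate i satisfies (1 + i)^365 = 1 + 0.0739.
i = 1.0739^(1/365) − 1 = 0.0001954 = 0.0195%.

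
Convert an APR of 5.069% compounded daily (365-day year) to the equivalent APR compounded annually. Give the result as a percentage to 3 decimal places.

EAR = (1 + 0.05069/365)^365 − 1 = 0.051993.
Compounded annually, the equivalent nominal rate is the EAR itself: 5.199%.

5.199%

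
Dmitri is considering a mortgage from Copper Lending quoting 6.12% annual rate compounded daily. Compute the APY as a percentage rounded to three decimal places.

EAR = (1 + 0.0612/365)^365 − 1.
= 1.063106 − 1 = 6.311%.

6.311%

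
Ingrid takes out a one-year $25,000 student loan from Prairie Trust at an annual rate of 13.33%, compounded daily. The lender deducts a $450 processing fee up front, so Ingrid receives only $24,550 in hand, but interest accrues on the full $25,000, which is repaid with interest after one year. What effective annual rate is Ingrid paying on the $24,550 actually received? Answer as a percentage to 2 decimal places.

Amount owed after one year: 25,000 × (1 + 0.1333/365)^365 = 25,000 × 1.142565 = $28,564.12.
Effective rate on net proceeds: 28,564.12 / 24,550 − 1 = 0.163508 = 16.35%.

16.35%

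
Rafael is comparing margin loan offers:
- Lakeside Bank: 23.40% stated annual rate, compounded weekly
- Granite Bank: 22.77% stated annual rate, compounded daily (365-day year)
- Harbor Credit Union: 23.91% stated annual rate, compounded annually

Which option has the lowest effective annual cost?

Harbor Credit Union

Lakeside Bank: (1 + 0.2340/52)^52 − 1 = 26.298%
Granite Bank: (1 + 0.2277/365)^365 − 1 = 25.562%
Harbor Credit Union: compounded annually, EAR = 23.910%
The lowest effective annual rate is Harbor Credit Union at 23.910%.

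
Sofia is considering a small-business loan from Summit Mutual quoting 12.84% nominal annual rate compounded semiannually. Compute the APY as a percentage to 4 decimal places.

EAR = (1 + 0.1284/2)^2 − 1.
= (1 + 0.064200)^2 − 1 = 1.132522 − 1 = 13.2522%.

13.2522%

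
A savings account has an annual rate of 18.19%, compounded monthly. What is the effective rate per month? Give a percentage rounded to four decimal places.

1.5158%

With a nominal annual rate compounded monthly, the periodic rate is the nominal rate divided by 12.
i = 0.1819 / 12 = 0.0151583 = 1.5158%.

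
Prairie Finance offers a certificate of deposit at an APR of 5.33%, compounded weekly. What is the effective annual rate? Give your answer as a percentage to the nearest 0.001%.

5.472%

EAR = (1 + 0.0533/52)^52 − 1.
= 1.054717 − 1 = 5.472%.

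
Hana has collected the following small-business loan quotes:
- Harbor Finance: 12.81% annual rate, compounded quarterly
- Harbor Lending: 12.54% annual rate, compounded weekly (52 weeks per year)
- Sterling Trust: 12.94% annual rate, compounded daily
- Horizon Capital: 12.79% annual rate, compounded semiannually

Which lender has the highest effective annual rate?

Sterling Trust

Harbor Finance: (1 + 0.1281/4)^4 − 1 = 13.439%
Harbor Lending: (1 + 0.1254/52)^52 − 1 = 13.343%
Sterling Trust: (1 + 0.1294/365)^365 − 1 = 13.812%
Horizon Capital: (1 + 0.1279/2)^2 − 1 = 13.199%
The highest effective annual rate is Sterling Trust at 13.812%.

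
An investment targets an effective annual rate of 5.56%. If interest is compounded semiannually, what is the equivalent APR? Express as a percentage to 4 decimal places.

5.4848%

(1 + r/2)^2 − 1 = 0.0556, so 1 + r/2 = 1.0556^(1/2).
r/2 = 0.027424, so r = 0.054848 = 5.4848%.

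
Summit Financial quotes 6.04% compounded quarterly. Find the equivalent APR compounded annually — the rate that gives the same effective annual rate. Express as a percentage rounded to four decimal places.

6.1782%

EAR = (1 + 0.0604/4)^4 − 1 = 0.061782.
Compounded annually, the equivalent nominal rate is the EAR itself: 6.1782%.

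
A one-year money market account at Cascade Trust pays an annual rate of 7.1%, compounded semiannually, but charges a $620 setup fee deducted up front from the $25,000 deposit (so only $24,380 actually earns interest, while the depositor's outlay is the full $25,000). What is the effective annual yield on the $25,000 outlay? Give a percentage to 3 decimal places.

Value after one year: 24,380 × (1 + 0.071/2)^2 = 24,380 × 1.072260 = $26,141.70.
Effective yield on the $25,000 outlay: 26,141.70 / 25,000 − 1 = 0.045668 = 4.567%.

4.567%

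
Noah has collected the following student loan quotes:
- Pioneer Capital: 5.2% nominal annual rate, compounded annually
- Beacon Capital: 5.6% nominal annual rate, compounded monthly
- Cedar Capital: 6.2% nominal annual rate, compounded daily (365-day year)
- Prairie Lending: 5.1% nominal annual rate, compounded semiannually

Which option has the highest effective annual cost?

Cedar Capital

Pioneer Capital: compounded annually, EAR = 5.200%
Beacon Capital: (1 + 0.056/12)^12 − 1 = 5.746%
Cedar Capital: (1 + 0.062/365)^365 − 1 = 6.396%
Prairie Lending: (1 + 0.051/2)^2 − 1 = 5.165%
The highest effective annual rate is Cedar Capital at 6.396%.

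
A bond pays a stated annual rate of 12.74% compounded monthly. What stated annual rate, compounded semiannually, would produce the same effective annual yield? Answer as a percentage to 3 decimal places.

EAR = (1 + 0.1274/12)^12 − 1 = 0.135109.
Solve (1 + r/2)^2 = 1.135109: r/2 = 1.135109^(1/2) − 1 = 0.065415, so r = 0.130830 = 13.083%.

13.083%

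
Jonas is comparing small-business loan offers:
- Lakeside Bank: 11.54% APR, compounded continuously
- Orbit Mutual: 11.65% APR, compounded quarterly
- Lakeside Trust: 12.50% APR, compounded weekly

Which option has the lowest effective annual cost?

Orbit Mutual

Lakeside Bank: e^0.1154 − 1 = 12.232%
Orbit Mutual: (1 + 0.1165/4)^4 − 1 = 12.169%
Lakeside Trust: (1 + 0.1250/52)^52 − 1 = 13.298%
The lowest effective annual rate is Orbit Mutual at 12.169%.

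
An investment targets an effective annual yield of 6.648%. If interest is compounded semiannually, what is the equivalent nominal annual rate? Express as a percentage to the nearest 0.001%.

6.541%

(1 + r/2)^2 − 1 = 0.06648, so 1 + r/2 = 1.06648^(1/2).
r/2 = 0.032705, so r = 0.065410 = 6.541%.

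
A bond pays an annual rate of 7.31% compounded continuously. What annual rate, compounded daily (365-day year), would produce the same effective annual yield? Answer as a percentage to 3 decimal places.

EAR under continuous compounding: e^0.0731 − 1 = 0.075838.
Solve (1 + r/365)^365 = 1.075838: r/365 = 1.075838^(1/365) − 1 = 0.000200, so r = 0.073107 = 7.311%.

7.311%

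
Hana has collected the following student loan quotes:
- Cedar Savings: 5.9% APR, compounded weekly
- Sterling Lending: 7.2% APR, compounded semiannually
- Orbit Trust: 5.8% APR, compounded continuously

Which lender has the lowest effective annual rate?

Cedar Savings: (1 + 0.059/52)^52 − 1 = 6.074%
Sterling Lending: (1 + 0.072/2)^2 − 1 = 7.330%
Orbit Trust: e^0.058 − 1 = 5.971%
The lowest effective annual rate is Orbit Trust at 5.971%.

Orbit Trust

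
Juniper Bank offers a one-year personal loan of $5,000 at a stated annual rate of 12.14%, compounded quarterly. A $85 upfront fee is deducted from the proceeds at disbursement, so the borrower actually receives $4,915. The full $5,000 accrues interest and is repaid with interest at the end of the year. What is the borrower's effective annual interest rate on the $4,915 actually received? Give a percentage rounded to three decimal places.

14.653%

Amount owed after one year: 5,000 × (1 + 0.1214/4)^4 = 5,000 × 1.127039 = $5,635.20.
Effective rate on net proceeds: 5,635.20 / 4,915 − 1 = 0.146530 = 14.653%.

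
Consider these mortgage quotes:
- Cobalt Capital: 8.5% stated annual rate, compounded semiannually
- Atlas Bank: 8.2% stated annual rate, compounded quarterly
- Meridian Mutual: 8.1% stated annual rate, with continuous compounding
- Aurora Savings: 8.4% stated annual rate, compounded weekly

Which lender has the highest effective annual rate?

Aurora Savings

Cobalt Capital: (1 + 0.085/2)^2 − 1 = 8.681%
Atlas Bank: (1 + 0.082/4)^4 − 1 = 8.456%
Meridian Mutual: e^0.081 − 1 = 8.437%
Aurora Savings: (1 + 0.084/52)^52 − 1 = 8.756%
The highest effective annual rate is Aurora Savings at 8.756%.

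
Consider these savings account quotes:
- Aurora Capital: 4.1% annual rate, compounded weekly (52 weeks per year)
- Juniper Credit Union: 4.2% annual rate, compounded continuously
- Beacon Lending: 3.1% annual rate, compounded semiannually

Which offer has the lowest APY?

Aurora Capital: (1 + 0.041/52)^52 − 1 = 4.184%
Juniper Credit Union: e^0.042 − 1 = 4.289%
Beacon Lending: (1 + 0.031/2)^2 − 1 = 3.124%
The lowest effective annual rate is Beacon Lending at 3.124%.

Beacon Lending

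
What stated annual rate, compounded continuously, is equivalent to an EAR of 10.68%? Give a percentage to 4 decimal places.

10.1473%

Continuous: nominal r satisfies e^r − 1 = 0.1068.
r = ln(1 + 0.1068) = ln(1.1068) = 0.101473 = 10.1473%.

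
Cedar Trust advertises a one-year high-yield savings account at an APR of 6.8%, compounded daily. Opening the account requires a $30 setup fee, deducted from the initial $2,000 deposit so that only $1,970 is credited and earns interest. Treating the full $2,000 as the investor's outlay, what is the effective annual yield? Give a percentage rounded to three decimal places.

5.430%

Value after one year: 1,970 × (1 + 0.068/365)^365 = 1,970 × 1.070359 = $2,108.61.
Effective yield on the $2,000 outlay: 2,108.61 / 2,000 − 1 = 0.054303 = 5.430%.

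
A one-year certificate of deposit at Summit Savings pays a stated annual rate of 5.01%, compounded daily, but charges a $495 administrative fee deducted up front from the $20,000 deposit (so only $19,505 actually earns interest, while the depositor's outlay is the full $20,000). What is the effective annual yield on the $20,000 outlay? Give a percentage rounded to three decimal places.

Value after one year: 19,505 × (1 + 0.0501/365)^365 = 19,505 × 1.051373 = $20,507.02.
Effective yield on the $20,000 outlay: 20,507.02 / 20,000 − 1 = 0.025351 = 2.535%.

2.535%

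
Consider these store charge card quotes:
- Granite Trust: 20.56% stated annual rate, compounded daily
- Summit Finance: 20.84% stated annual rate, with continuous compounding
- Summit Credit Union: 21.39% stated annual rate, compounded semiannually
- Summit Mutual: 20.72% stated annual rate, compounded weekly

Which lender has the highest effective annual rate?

Granite Trust: (1 + 0.2056/365)^365 − 1 = 22.819%
Summit Finance: e^0.2084 − 1 = 23.171%
Summit Credit Union: (1 + 0.2139/2)^2 − 1 = 22.534%
Summit Mutual: (1 + 0.2072/52)^52 − 1 = 22.972%
The highest effective annual rate is Summit Finance at 23.171%.

Summit Finance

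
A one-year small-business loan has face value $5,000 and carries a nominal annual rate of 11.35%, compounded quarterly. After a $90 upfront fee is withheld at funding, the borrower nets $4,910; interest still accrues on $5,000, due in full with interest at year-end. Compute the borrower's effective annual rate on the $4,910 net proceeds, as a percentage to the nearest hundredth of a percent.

13.89%

Amount owed after one year: 5,000 × (1 + 0.1135/4)^4 = 5,000 × 1.118423 = $5,592.11.
Effective rate on net proceeds: 5,592.11 / 4,910 − 1 = 0.138923 = 13.89%.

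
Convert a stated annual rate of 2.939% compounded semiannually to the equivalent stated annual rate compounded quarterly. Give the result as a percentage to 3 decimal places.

2.928%

EAR = (1 + 0.02939/2)^2 − 1 = 0.029606.
Solve (1 + r/4)^4 = 1.029606: r/4 = 1.029606^(1/4) − 1 = 0.007321, so r = 0.029283 = 2.928%.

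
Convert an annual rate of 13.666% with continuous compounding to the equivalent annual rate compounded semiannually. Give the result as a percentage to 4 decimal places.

14.1437%

EAR under continuous compounding: e^0.13666 − 1 = 0.146438.
Solve (1 + r/2)^2 = 1.146438: r/2 = 1.146438^(1/2) − 1 = 0.070719, so r = 0.141437 = 14.1437%.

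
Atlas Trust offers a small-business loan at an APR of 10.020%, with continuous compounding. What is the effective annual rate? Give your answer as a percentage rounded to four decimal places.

With continuous compounding, EAR = e^0.10020 − 1.
e^0.10020 = 1.105392, so EAR = 0.105392 = 10.5392%.

10.5392%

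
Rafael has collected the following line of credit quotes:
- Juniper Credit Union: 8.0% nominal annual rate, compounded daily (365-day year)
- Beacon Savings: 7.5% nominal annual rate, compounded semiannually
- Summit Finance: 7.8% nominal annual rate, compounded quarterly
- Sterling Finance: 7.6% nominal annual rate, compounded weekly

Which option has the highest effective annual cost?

Juniper Credit Union

Juniper Credit Union: (1 + 0.080/365)^365 − 1 = 8.328%
Beacon Savings: (1 + 0.075/2)^2 − 1 = 7.641%
Summit Finance: (1 + 0.078/4)^4 − 1 = 8.031%
Sterling Finance: (1 + 0.076/52)^52 − 1 = 7.890%
The highest effective annual rate is Juniper Credit Union at 8.328%.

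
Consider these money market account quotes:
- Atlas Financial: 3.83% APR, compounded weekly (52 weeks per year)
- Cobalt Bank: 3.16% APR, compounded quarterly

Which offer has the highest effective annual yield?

Atlas Financial: (1 + 0.0383/52)^52 − 1 = 3.903%
Cobalt Bank: (1 + 0.0316/4)^4 − 1 = 3.198%
The highest effective annual rate is Atlas Financial at 3.903%.

Atlas Financial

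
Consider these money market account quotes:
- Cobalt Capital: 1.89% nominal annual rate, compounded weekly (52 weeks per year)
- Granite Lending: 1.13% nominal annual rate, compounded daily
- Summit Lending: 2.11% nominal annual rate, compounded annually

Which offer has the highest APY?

Cobalt Capital: (1 + 0.0189/52)^52 − 1 = 1.908%
Granite Lending: (1 + 0.0113/365)^365 − 1 = 1.136%
Summit Lending: compounded annually, EAR = 2.110%
The highest effective annual rate is Summit Lending at 2.110%.

Summit Lending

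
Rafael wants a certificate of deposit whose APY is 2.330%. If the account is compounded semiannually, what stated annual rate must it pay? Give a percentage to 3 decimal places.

(1 + r/2)^2 − 1 = 0.02330, so 1 + r/2 = 1.02330^(1/2).
r/2 = 0.011583, so r = 0.023166 = 2.317%.

2.317%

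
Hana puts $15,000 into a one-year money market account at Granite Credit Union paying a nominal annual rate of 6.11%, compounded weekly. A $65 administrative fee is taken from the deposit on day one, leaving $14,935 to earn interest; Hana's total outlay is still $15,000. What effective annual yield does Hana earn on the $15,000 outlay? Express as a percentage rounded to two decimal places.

5.84%

Value after one year: 14,935 × (1 + 0.0611/52)^52 = 14,935 × 1.062967 = $15,875.41.
Effective yield on the $15,000 outlay: 15,875.41 / 15,000 − 1 = 0.058361 = 5.84%.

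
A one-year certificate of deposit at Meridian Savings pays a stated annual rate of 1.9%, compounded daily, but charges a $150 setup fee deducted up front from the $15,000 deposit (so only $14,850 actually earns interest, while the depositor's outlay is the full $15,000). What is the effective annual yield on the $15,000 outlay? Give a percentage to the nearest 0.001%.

Value after one year: 14,850 × (1 + 0.019/365)^365 = 14,850 × 1.019181 = $15,134.84.
Effective yield on the $15,000 outlay: 15,134.84 / 15,000 − 1 = 0.008989 = 0.899%.

0.899%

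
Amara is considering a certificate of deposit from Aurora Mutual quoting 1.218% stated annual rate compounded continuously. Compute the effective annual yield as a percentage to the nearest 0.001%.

1.225%

With continuous compounding, EAR = e^0.01218 − 1.
e^0.01218 = 1.012254, so EAR = 0.012254 = 1.225%.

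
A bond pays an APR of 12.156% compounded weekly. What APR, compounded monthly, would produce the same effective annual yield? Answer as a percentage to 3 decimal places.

EAR = (1 + 0.12156/52)^52 − 1 = 0.129097.
Solve (1 + r/12)^12 = 1.129097: r/12 = 1.129097^(1/12) − 1 = 0.010170, so r = 0.122034 = 12.203%.

12.203%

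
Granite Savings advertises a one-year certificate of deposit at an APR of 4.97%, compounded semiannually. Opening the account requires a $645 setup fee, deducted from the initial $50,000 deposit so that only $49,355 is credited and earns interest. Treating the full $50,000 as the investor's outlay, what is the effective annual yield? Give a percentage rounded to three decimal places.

3.677%

Value after one year: 49,355 × (1 + 0.0497/2)^2 = 49,355 × 1.050318 = $51,838.42.
Effective yield on the $50,000 outlay: 51,838.42 / 50,000 − 1 = 0.036768 = 3.677%.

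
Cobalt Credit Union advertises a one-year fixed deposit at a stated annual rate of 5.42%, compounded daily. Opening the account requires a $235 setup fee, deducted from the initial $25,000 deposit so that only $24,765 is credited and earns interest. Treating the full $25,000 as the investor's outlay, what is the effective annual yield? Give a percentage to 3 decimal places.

Value after one year: 24,765 × (1 + 0.0542/365)^365 = 24,765 × 1.055691 = $26,144.20.
Effective yield on the $25,000 outlay: 26,144.20 / 25,000 − 1 = 0.045768 = 4.577%.

4.577%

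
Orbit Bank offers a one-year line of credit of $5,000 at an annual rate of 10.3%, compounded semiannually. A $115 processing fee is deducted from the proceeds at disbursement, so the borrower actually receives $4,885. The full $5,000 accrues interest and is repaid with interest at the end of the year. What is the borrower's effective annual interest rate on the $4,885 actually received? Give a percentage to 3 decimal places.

13.168%

Amount owed after one year: 5,000 × (1 + 0.103/2)^2 = 5,000 × 1.105652 = $5,528.26.
Effective rate on net proceeds: 5,528.26 / 4,885 − 1 = 0.131681 = 13.168%.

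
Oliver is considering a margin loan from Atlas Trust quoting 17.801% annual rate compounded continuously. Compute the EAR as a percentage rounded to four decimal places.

With continuous compounding, EAR = e^0.17801 − 1.
e^0.17801 = 1.194837, so EAR = 0.194837 = 19.4837%.

19.4837%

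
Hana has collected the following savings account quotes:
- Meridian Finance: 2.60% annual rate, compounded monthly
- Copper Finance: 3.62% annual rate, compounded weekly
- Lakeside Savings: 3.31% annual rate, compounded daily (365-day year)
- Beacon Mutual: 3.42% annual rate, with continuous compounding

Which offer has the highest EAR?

Copper Finance

Meridian Finance: (1 + 0.0260/12)^12 − 1 = 2.631%
Copper Finance: (1 + 0.0362/52)^52 − 1 = 3.685%
Lakeside Savings: (1 + 0.0331/365)^365 − 1 = 3.365%
Beacon Mutual: e^0.0342 − 1 = 3.479%
The highest effective annual rate is Copper Finance at 3.685%.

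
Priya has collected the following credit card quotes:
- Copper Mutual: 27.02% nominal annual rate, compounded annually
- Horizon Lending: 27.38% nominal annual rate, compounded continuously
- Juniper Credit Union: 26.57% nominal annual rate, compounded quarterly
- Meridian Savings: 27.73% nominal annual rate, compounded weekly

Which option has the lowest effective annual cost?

Copper Mutual: compounded annually, EAR = 27.020%
Horizon Lending: e^0.2738 − 1 = 31.495%
Juniper Credit Union: (1 + 0.2657/4)^4 − 1 = 29.337%
Meridian Savings: (1 + 0.2773/52)^52 − 1 = 31.859%
The lowest effective annual rate is Copper Mutual at 27.020%.

Copper Mutual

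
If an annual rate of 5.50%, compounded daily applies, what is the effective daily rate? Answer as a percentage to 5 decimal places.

0.01507%

With a nominal annual rate compounded daily, the periodic rate is the nominal rate divided by 365.
i = 0.0550 / 365 = 0.0001507 = 0.01507%.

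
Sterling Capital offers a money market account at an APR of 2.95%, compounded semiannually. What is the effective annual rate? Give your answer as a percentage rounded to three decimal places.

EAR = (1 + 0.0295/2)^2 − 1.
= (1 + 0.014750)^2 − 1 = 1.029718 − 1 = 2.972%.

2.972%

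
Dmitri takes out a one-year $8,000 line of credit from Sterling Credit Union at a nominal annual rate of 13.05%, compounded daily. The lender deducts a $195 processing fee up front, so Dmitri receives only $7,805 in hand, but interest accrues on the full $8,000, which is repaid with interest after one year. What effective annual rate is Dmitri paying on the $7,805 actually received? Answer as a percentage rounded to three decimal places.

Amount owed after one year: 8,000 × (1 + 0.1305/365)^365 = 8,000 × 1.139371 = $9,114.97.
Effective rate on net proceeds: 9,114.97 / 7,805 − 1 = 0.167837 = 16.784%.

16.784%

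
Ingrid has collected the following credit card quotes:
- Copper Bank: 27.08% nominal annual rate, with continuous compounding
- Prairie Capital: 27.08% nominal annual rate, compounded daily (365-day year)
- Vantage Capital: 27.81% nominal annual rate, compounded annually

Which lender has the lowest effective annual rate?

Vantage Capital

Copper Bank: e^0.2708 − 1 = 31.101%
Prairie Capital: (1 + 0.2708/365)^365 − 1 = 31.088%
Vantage Capital: compounded annually, EAR = 27.810%
The lowest effective annual rate is Vantage Capital at 27.810%.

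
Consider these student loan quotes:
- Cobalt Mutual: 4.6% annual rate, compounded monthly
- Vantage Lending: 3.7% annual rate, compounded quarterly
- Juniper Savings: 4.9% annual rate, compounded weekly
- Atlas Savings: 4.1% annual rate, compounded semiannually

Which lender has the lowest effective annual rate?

Vantage Lending

Cobalt Mutual: (1 + 0.046/12)^12 − 1 = 4.698%
Vantage Lending: (1 + 0.037/4)^4 − 1 = 3.752%
Juniper Savings: (1 + 0.049/52)^52 − 1 = 5.020%
Atlas Savings: (1 + 0.041/2)^2 − 1 = 4.142%
The lowest effective annual rate is Vantage Lending at 3.752%.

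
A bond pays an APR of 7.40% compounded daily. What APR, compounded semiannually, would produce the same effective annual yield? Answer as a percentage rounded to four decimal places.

7.5378%

EAR = (1 + 0.0740/365)^365 − 1 = 0.076799.
Solve (1 + r/2)^2 = 1.076799: r/2 = 1.076799^(1/2) − 1 = 0.037689, so r = 0.075378 = 7.5378%.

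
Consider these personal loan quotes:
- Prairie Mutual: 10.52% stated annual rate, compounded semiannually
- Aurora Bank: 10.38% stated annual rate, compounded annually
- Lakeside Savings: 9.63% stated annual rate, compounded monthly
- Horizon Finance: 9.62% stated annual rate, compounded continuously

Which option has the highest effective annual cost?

Prairie Mutual: (1 + 0.1052/2)^2 − 1 = 10.797%
Aurora Bank: compounded annually, EAR = 10.380%
Lakeside Savings: (1 + 0.0963/12)^12 − 1 = 10.067%
Horizon Finance: e^0.0962 − 1 = 10.098%
The highest effective annual rate is Prairie Mutual at 10.797%.

Prairie Mutual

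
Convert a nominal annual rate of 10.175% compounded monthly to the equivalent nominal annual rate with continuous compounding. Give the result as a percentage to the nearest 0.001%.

10.132%

EAR = (1 + 0.10175/12)^12 − 1 = 0.106632.
Equivalent continuous rate: r = ln(1 + 0.106632) = 0.101321 = 10.132%.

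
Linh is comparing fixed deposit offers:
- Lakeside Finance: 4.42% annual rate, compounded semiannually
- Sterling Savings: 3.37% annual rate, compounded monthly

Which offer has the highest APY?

Lakeside Finance

Lakeside Finance: (1 + 0.0442/2)^2 − 1 = 4.469%
Sterling Savings: (1 + 0.0337/12)^12 − 1 = 3.423%
The highest effective annual rate is Lakeside Finance at 4.469%.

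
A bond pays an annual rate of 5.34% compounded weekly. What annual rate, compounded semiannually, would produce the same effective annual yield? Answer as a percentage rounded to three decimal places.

EAR = (1 + 0.0534/52)^52 − 1 = 0.054823.
Solve (1 + r/2)^2 = 1.054823: r/2 = 1.054823^(1/2) − 1 = 0.027046, so r = 0.054091 = 5.409%.

5.409%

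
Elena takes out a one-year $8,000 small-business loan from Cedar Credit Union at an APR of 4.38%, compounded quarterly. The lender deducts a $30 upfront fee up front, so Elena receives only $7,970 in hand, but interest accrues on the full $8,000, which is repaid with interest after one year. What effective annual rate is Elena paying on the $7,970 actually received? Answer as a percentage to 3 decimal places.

Amount owed after one year: 8,000 × (1 + 0.0438/4)^4 = 8,000 × 1.044525 = $8,356.20.
Effective rate on net proceeds: 8,356.20 / 7,970 − 1 = 0.048456 = 4.846%.

4.846%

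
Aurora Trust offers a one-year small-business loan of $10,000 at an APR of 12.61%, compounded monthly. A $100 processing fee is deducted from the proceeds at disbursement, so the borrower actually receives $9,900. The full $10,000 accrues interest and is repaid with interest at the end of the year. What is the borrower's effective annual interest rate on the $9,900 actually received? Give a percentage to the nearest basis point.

14.51%

Amount owed after one year: 10,000 × (1 + 0.1261/12)^12 = 10,000 × 1.133649 = $11,336.49.
Effective rate on net proceeds: 11,336.49 / 9,900 − 1 = 0.145100 = 14.51%.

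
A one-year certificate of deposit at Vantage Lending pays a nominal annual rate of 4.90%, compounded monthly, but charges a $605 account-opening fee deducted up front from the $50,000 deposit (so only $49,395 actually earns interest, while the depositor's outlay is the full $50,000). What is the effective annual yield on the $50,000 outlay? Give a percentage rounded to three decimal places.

3.741%

Value after one year: 49,395 × (1 + 0.0490/12)^12 = 49,395 × 1.050116 = $51,870.46.
Effective yield on the $50,000 outlay: 51,870.46 / 50,000 − 1 = 0.037409 = 3.741%.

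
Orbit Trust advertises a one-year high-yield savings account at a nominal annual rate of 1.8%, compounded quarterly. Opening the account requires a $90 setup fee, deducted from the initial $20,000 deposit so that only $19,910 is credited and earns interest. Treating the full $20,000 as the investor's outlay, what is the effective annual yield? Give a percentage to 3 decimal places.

1.354%

Value after one year: 19,910 × (1 + 0.018/4)^4 = 19,910 × 1.018122 = $20,270.81.
Effective yield on the $20,000 outlay: 20,270.81 / 20,000 − 1 = 0.013540 = 1.354%.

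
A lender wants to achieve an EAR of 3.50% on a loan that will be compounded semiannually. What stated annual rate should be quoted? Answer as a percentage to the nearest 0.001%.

(1 + r/2)^2 − 1 = 0.0350, so 1 + r/2 = 1.0350^(1/2).
r/2 = 0.017349, so r = 0.034699 = 3.470%.

3.470%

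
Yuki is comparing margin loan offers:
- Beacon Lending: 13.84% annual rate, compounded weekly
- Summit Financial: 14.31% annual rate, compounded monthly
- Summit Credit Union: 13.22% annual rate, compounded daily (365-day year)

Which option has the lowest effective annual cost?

Beacon Lending: (1 + 0.1384/52)^52 − 1 = 14.822%
Summit Financial: (1 + 0.1431/12)^12 − 1 = 15.287%
Summit Credit Union: (1 + 0.1322/365)^365 − 1 = 14.131%
The lowest effective annual rate is Summit Credit Union at 14.131%.

Summit Credit Union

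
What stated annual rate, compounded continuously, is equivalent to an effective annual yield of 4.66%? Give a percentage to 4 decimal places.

4.5547%

Continuous: nominal r satisfies e^r − 1 = 0.0466.
r = ln(1 + 0.0466) = ln(1.0466) = 0.045547 = 4.5547%.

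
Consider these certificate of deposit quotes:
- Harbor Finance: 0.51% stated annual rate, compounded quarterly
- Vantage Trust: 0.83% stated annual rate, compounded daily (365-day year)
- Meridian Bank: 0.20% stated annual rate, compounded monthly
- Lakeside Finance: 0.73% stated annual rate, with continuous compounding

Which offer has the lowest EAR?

Harbor Finance: (1 + 0.0051/4)^4 − 1 = 0.511%
Vantage Trust: (1 + 0.0083/365)^365 − 1 = 0.833%
Meridian Bank: (1 + 0.0020/12)^12 − 1 = 0.200%
Lakeside Finance: e^0.0073 − 1 = 0.733%
The lowest effective annual rate is Meridian Bank at 0.200%.

Meridian Bank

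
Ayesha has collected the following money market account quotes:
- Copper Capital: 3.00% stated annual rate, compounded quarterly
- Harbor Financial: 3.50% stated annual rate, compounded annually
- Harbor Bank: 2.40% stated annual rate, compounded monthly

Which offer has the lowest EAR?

Harbor Bank

Copper Capital: (1 + 0.0300/4)^4 − 1 = 3.034%
Harbor Financial: compounded annually, EAR = 3.500%
Harbor Bank: (1 + 0.0240/12)^12 − 1 = 2.427%
The lowest effective annual rate is Harbor Bank at 2.427%.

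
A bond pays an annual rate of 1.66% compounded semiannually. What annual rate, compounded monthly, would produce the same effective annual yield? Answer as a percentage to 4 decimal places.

1.6543%

EAR = (1 + 0.0166/2)^2 − 1 = 0.016669.
Solve (1 + r/12)^12 = 1.016669: r/12 = 1.016669^(1/12) − 1 = 0.001379, so r = 0.016543 = 1.6543%.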